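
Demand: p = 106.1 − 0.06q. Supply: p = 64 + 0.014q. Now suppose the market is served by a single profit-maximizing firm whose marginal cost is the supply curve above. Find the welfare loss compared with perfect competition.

Competitive equilibrium: 106.1 − 0.06q = 64 + 0.014q → q* = 568.9189, p* = 71.9649.
Marginal revenue: MR = 106.1 − 0.12q. Set MR = MC: 106.1 − 0.12q = 64 + 0.014q → q_m = 314.1791.
Price p_m = 106.1 − 0.06·314.1791 = 87.2493; MC(q_m) = 64 + 0.014·314.1791 = 68.3985.
Competitive q* = 568.9189, so Δq = 254.7398; wedge = 87.2493 − 68.3985 = 18.8508.
Deadweight loss = ½ × 254.7398 × 18.8508 = 2401.02.

2401.02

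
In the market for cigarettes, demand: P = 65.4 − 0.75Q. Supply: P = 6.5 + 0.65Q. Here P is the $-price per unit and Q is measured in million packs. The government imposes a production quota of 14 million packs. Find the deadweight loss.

$551.60 million

Competitive equilibrium: 65.4 − 0.75Q = 6.5 + 0.65Q → Q* = 42.0714, P* = 33.8464.
At Q = 14: demand price = 65.4 − 0.75·14 = 54.9; supply price = 6.5 + 0.65·14 = 15.6.
ΔQ = 42.0714 − 14 = 28.0714; wedge = 54.9 − 15.6 = 39.3.
The triangle = ½ × 28.0714 × 39.3 = $551.60 million.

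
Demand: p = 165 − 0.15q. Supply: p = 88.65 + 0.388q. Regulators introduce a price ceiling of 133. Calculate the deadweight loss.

Competitive equilibrium: 165 − 0.15q = 88.65 + 0.388q → q* = 141.9145, p* = 143.7128.
At the ceiling p = 133, quantity supplied = (133 − 88.65)/0.388 = 114.3041.
Willingness to pay at q' = 114.3041: 165 − 0.15·114.3041 = 147.8544.
Δq = 141.9145 − 114.3041 = 27.6104; wedge = 147.8544 − 133 = 14.8544.
The triangle = ½ × 27.6104 × 14.8544 = 205.07.

205.07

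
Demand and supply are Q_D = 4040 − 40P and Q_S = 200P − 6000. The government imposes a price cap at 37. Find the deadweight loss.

14016.67

In inverse form: demand P = 101 − 0.025Q, supply P = 30 + 0.005Q.
Competitive equilibrium: 101 − 0.025Q = 30 + 0.005Q → Q* = 2366.6667, P* = 41.8333.
At the ceiling P = 37, quantity supplied = (37 − 30)/0.005 = 1400.
Willingness to pay at Q' = 1400: 101 − 0.025·1400 = 66.
ΔQ = 2366.6667 − 1400 = 966.6667; wedge = 66 − 37 = 29.
The triangle = ½ × 966.6667 × 29 = 14016.67.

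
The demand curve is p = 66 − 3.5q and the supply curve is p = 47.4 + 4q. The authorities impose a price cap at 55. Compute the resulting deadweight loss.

Competitive equilibrium: 66 − 3.5q = 47.4 + 4q → q* = 2.48, p* = 57.32.
At the ceiling p = 55, quantity supplied = (55 − 47.4)/4 = 1.9.
Willingness to pay at q' = 1.9: 66 − 3.5·1.9 = 59.35.
Δq = 2.48 − 1.9 = 0.58; wedge = 59.35 − 55 = 4.35.
DWL = ½ × 0.58 × 4.35 = 1.26.

1.26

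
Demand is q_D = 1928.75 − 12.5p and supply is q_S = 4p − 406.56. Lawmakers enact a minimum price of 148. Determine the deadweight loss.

In inverse form: demand p = 154.3 − 0.08q, supply p = 101.64 + 0.25q.
Competitive equilibrium: 154.3 − 0.08q = 101.64 + 0.25q → q* = 159.5758, p* = 141.5339.
At the floor p = 148, quantity demanded = (154.3 − 148)/0.08 = 78.75.
Sellers' marginal cost at q' = 78.75: 101.64 + 0.25·78.75 = 121.3275.
Δq = 159.5758 − 78.75 = 80.8258; wedge = 148 − 121.3275 = 26.6725.
DWL = ½ × 80.8258 × 26.6725 = 1077.91.

1077.91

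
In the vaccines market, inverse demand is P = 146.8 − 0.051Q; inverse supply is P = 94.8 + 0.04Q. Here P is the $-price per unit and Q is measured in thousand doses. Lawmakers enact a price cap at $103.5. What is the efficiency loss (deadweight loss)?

$5699.58 thousand

Competitive equilibrium: 146.8 − 0.051Q = 94.8 + 0.04Q → Q* = 571.4286, P* = 117.6571.
At the ceiling P = 103.5, quantity supplied = (103.5 − 94.8)/0.04 = 217.5.
Willingness to pay at Q' = 217.5: 146.8 − 0.051·217.5 = 135.7075.
ΔQ = 571.4286 − 217.5 = 353.9286; wedge = 135.7075 − 103.5 = 32.2075.
The triangle = ½ × 353.9286 × 32.2075 = $5699.58 thousand.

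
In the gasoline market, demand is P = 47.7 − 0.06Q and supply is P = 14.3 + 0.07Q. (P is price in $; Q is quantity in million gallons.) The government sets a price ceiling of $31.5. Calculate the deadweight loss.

$8.17 million

Competitive equilibrium: 47.7 − 0.06Q = 14.3 + 0.07Q → Q* = 256.9231, P* = 32.2846.
At the ceiling P = 31.5, quantity supplied = (31.5 − 14.3)/0.07 = 245.7143.
Willingness to pay at Q' = 245.7143: 47.7 − 0.06·245.7143 = 32.9571.
ΔQ = 256.9231 − 245.7143 = 11.2088; wedge = 32.9571 − 31.5 = 1.4571.
Welfare loss = ½ × 11.2088 × 1.4571 = $8.17 million.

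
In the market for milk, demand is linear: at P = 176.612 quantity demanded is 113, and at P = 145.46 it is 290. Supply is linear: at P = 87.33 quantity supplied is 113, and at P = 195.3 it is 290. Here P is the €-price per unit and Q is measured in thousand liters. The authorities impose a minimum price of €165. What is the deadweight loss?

€890.93 thousand

Demand slope = (145.46 − 176.612)/(290 − 113) = −0.176, so P = 196.5 − 0.176Q.
Supply slope = (195.3 − 87.33)/(290 − 113) = 0.61, so P = 18.4 + 0.61Q.
Competitive equilibrium: 196.5 − 0.176Q = 18.4 + 0.61Q → Q* = 226.5903, P* = 156.6201.
At the floor P = 165, quantity demanded = (196.5 − 165)/0.176 = 178.9773.
Sellers' marginal cost at Q' = 178.9773: 18.4 + 0.61·178.9773 = 127.5762.
ΔQ = 226.5903 − 178.9773 = 47.613; wedge = 165 − 127.5762 = 37.4238.
Deadweight loss = ½ × 47.613 × 37.4238 = €890.93 thousand.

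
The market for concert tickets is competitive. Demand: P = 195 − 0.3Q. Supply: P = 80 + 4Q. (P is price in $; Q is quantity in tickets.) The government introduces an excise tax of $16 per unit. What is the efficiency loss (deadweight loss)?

Competitive equilibrium: 195 − 0.3Q = 80 + 4Q → Q* = 26.7442, P* = 186.9767.
With the tax, the buyer price exceeds the seller price by 16: (195 − 0.3Q) − (80 + 4Q) = 16 → Q' = 23.0233.
ΔQ = 26.7442 − 23.0233 = 3.7209; the wedge equals the tax, 16.
Deadweight loss = ½ × 3.7209 × 16 = $29.77.

$29.77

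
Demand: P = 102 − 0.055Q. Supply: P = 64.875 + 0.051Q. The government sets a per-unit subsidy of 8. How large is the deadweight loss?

301.89

Competitive equilibrium: 102 − 0.055Q = 64.875 + 0.051Q → Q* = 350.2358, P* = 82.737.
The subsidy lowers effective supply by 8: P = 56.875 + 0.051Q.
New quantity: 102 − 0.055Q = 56.875 + 0.051Q → Q' = 425.7075.
Overproduction ΔQ = 425.7075 − 350.2358 = 75.4717; wedge = subsidy = 8.
DWL = ½ × 75.4717 × 8 = 301.89.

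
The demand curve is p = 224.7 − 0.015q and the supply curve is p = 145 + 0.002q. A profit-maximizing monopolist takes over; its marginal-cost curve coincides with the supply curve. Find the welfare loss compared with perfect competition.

41050.67

Competitive equilibrium: 224.7 − 0.015q = 145 + 0.002q → q* = 4688.235294, p* = 154.376471.
Marginal revenue: MR = 224.7 − 0.03q. Set MR = MC: 224.7 − 0.03q = 145 + 0.002q → q_m = 2490.625.
Price p_m = 224.7 − 0.015·2490.625 = 187.340625; MC(q_m) = 145 + 0.002·2490.625 = 149.98125.
Competitive q* = 4688.235294, so Δq = 2197.610294; wedge = 187.340625 − 149.98125 = 37.359375.
DWL = ½ × 2197.610294 × 37.359375 = 41050.67.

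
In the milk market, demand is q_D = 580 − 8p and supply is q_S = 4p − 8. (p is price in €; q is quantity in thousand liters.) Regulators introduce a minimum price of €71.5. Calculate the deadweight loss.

In inverse form: demand p = 72.5 − 0.125q, supply p = 2 + 0.25q.
Competitive equilibrium: 72.5 − 0.125q = 2 + 0.25q → q* = 188, p* = 49.
At the floor p = 71.5, quantity demanded = (72.5 − 71.5)/0.125 = 8.
Sellers' marginal cost at q' = 8: 2 + 0.25·8 = 4.
Δq = 188 − 8 = 180; wedge = 71.5 − 4 = 67.5.
Welfare loss = ½ × 180 × 67.5 = €6075 thousand.

€6075 thousand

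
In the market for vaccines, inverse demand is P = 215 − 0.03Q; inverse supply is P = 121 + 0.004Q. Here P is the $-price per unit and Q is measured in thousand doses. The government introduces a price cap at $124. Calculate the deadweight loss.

$69003.68 thousand

Competitive equilibrium: 215 − 0.03Q = 121 + 0.004Q → Q* = 2764.7059, P* = 132.0588.
At the ceiling P = 124, quantity supplied = (124 − 121)/0.004 = 750.
Willingness to pay at Q' = 750: 215 − 0.03·750 = 192.5.
ΔQ = 2764.7059 − 750 = 2014.7059; wedge = 192.5 − 124 = 68.5.
Welfare loss = ½ × 2014.7059 × 68.5 = $69003.68 thousand.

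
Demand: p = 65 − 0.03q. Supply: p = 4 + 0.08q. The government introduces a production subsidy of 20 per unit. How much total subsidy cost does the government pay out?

14727.27

Competitive equilibrium: 65 − 0.03q = 4 + 0.08q → q* = 554.5455, p* = 48.3636.
The subsidy lowers effective supply by 20: p = 0.08q − 16.
New quantity: 65 − 0.03q = 0.08q − 16 → q' = 736.3636.
Total subsidy cost = 20 × 736.3636 = 14727.27.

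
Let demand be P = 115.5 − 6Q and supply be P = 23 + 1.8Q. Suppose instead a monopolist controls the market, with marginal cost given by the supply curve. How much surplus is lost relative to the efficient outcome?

Competitive equilibrium: 115.5 − 6Q = 23 + 1.8Q → Q* = 11.859, P* = 44.3462.
Marginal revenue: MR = 115.5 − 12Q. Set MR = MC: 115.5 − 12Q = 23 + 1.8Q → Q_m = 6.7029.
Price P_m = 115.5 − 6·6.7029 = 75.2826; MC(Q_m) = 23 + 1.8·6.7029 = 35.0652.
Competitive Q* = 11.859, so ΔQ = 5.1561; wedge = 75.2826 − 35.0652 = 40.2174.
Deadweight loss = ½ × 5.1561 × 40.2174 = 103.68.

103.68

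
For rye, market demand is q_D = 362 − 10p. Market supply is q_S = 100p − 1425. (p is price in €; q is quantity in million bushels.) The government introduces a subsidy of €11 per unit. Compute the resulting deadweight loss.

€550 million

In inverse form: demand p = 36.2 − 0.1q, supply p = 14.25 + 0.01q.
Competitive equilibrium: 36.2 − 0.1q = 14.25 + 0.01q → q* = 199.5455, p* = 16.2455.
The subsidy lowers effective supply by 11: p = 3.25 + 0.01q.
New quantity: 36.2 − 0.1q = 3.25 + 0.01q → q' = 299.5455.
Overproduction Δq = 299.5455 − 199.5455 = 100; wedge = subsidy = 11.
DWL = ½ × 100 × 11 = €550 million.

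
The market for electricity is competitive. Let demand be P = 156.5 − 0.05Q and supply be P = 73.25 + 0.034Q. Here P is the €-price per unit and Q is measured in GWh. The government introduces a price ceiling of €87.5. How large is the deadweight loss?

€13739.51

Competitive equilibrium: 156.5 − 0.05Q = 73.25 + 0.034Q → Q* = 991.07143, P* = 106.94643.
At the ceiling P = 87.5, quantity supplied = (87.5 − 73.25)/0.034 = 419.11765.
Willingness to pay at Q' = 419.11765: 156.5 − 0.05·419.11765 = 135.54412.
ΔQ = 991.07143 − 419.11765 = 571.95378; wedge = 135.54412 − 87.5 = 48.04412.
The triangle = ½ × 571.95378 × 48.04412 = €13739.51.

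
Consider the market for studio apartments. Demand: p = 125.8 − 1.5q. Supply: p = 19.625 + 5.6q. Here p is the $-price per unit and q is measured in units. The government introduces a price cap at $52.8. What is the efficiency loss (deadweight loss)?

$289.48

Competitive equilibrium: 125.8 − 1.5q = 19.625 + 5.6q → q* = 14.9542, p* = 103.3687.
At the ceiling p = 52.8, quantity supplied = (52.8 − 19.625)/5.6 = 5.9241.
Willingness to pay at q' = 5.9241: 125.8 − 1.5·5.9241 = 116.9139.
Δq = 14.9542 − 5.9241 = 9.0301; wedge = 116.9139 − 52.8 = 64.1139.
Welfare loss = ½ × 9.0301 × 64.1139 = $289.48.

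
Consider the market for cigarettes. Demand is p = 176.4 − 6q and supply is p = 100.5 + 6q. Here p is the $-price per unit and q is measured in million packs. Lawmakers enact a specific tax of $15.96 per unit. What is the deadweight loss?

$10.61 million

Competitive equilibrium: 176.4 − 6q = 100.5 + 6q → q* = 6.325, p* = 138.45.
With the tax, the buyer price exceeds the seller price by 15.96: (176.4 − 6q) − (100.5 + 6q) = 15.96 → q' = 4.995.
Δq = 6.325 − 4.995 = 1.33; the wedge equals the tax, 15.96.
The triangle = ½ × 1.33 × 15.96 = $10.61 million.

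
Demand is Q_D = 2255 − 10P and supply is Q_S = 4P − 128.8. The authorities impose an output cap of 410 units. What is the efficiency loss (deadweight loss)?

In inverse form: demand P = 225.5 − 0.1Q, supply P = 32.2 + 0.25Q.
Competitive equilibrium: 225.5 − 0.1Q = 32.2 + 0.25Q → Q* = 552.2857, P* = 170.2714.
At Q = 410: demand price = 225.5 − 0.1·410 = 184.5; supply price = 32.2 + 0.25·410 = 134.7.
ΔQ = 552.2857 − 410 = 142.2857; wedge = 184.5 − 134.7 = 49.8.
DWL = ½ × 142.2857 × 49.8 = 3542.91.

3542.91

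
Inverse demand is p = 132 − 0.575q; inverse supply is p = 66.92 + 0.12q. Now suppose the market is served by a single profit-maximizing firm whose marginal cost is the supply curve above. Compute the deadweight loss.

624.61

Competitive equilibrium: 132 − 0.575q = 66.92 + 0.12q → q* = 93.6403, p* = 78.1568.
Marginal revenue: MR = 132 − 1.15q. Set MR = MC: 132 − 1.15q = 66.92 + 0.12q → q_m = 51.2441.
Price p_m = 132 − 0.575·51.2441 = 102.5346; MC(q_m) = 66.92 + 0.12·51.2441 = 73.0693.
Competitive q* = 93.6403, so Δq = 42.3962; wedge = 102.5346 − 73.0693 = 29.4653.
DWL = ½ × 42.3962 × 29.4653 = 624.61.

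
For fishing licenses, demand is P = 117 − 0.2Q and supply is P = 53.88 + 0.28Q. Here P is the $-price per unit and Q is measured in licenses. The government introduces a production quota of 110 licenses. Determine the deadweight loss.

Competitive equilibrium: 117 − 0.2Q = 53.88 + 0.28Q → Q* = 131.5, P* = 90.7.
At Q = 110: demand price = 117 − 0.2·110 = 95; supply price = 53.88 + 0.28·110 = 84.68.
ΔQ = 131.5 − 110 = 21.5; wedge = 95 − 84.68 = 10.32.
The triangle = ½ × 21.5 × 10.32 = $110.94.

$110.94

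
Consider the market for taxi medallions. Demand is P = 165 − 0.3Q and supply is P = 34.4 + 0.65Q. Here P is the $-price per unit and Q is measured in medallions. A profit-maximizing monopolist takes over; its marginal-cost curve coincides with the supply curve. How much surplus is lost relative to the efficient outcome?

Competitive equilibrium: 165 − 0.3Q = 34.4 + 0.65Q → Q* = 137.4737, P* = 123.7579.
Marginal revenue: MR = 165 − 0.6Q. Set MR = MC: 165 − 0.6Q = 34.4 + 0.65Q → Q_m = 104.48.
Price P_m = 165 − 0.3·104.48 = 133.656; MC(Q_m) = 34.4 + 0.65·104.48 = 102.312.
Competitive Q* = 137.4737, so ΔQ = 32.9937; wedge = 133.656 − 102.312 = 31.344.
Deadweight loss = ½ × 32.9937 × 31.344 = $517.08.

$517.08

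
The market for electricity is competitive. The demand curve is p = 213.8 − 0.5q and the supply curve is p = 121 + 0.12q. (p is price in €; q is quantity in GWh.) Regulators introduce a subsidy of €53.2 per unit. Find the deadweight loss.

Competitive equilibrium: 213.8 − 0.5q = 121 + 0.12q → q* = 149.6774, p* = 138.9613.
The subsidy lowers effective supply by 53.2: p = 67.8 + 0.12q.
New quantity: 213.8 − 0.5q = 67.8 + 0.12q → q' = 235.4839.
Overproduction Δq = 235.4839 − 149.6774 = 85.8065; wedge = subsidy = 53.2.
Welfare loss = ½ × 85.8065 × 53.2 = €2282.45.

€2282.45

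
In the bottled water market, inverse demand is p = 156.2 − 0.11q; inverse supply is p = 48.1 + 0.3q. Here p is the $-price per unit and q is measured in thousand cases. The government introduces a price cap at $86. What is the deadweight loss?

Competitive equilibrium: 156.2 − 0.11q = 48.1 + 0.3q → q* = 263.6585, p* = 127.1976.
At the ceiling p = 86, quantity supplied = (86 − 48.1)/0.3 = 126.3333.
Willingness to pay at q' = 126.3333: 156.2 − 0.11·126.3333 = 142.3033.
Δq = 263.6585 − 126.3333 = 137.3252; wedge = 142.3033 − 86 = 56.3033.
DWL = ½ × 137.3252 × 56.3033 = $3865.93 thousand.

$3865.93 thousand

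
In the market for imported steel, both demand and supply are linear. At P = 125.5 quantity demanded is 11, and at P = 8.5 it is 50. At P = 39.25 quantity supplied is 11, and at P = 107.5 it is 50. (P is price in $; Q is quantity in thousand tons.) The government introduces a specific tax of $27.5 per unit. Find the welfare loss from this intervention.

Demand slope = (8.5 − 125.5)/(50 − 11) = −3, so P = 158.5 − 3Q.
Supply slope = (107.5 − 39.25)/(50 − 11) = 1.75, so P = 20 + 1.75Q.
Competitive equilibrium: 158.5 − 3Q = 20 + 1.75Q → Q* = 29.1579, P* = 71.0263.
With the tax, the buyer price exceeds the seller price by 27.5: (158.5 − 3Q) − (20 + 1.75Q) = 27.5 → Q' = 23.3684.
ΔQ = 29.1579 − 23.3684 = 5.7895; the wedge equals the tax, 27.5.
The triangle = ½ × 5.7895 × 27.5 = $79.61 thousand.

$79.61 thousand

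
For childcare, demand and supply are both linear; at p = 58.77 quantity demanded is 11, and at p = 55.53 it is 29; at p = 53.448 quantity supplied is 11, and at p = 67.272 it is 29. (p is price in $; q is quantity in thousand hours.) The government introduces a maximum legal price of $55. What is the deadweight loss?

$6.12 thousand

Demand slope = (55.53 − 58.77)/(29 − 11) = −0.18, so p = 60.75 − 0.18q.
Supply slope = (67.272 − 53.448)/(29 − 11) = 0.768, so p = 45 + 0.768q.
Competitive equilibrium: 60.75 − 0.18q = 45 + 0.768q → q* = 16.6139, p* = 57.7595.
At the ceiling p = 55, quantity supplied = (55 − 45)/0.768 = 13.0208.
Willingness to pay at q' = 13.0208: 60.75 − 0.18·13.0208 = 58.4063.
Δq = 16.6139 − 13.0208 = 3.5931; wedge = 58.4063 − 55 = 3.4063.
Welfare loss = ½ × 3.5931 × 3.4063 = $6.12 thousand.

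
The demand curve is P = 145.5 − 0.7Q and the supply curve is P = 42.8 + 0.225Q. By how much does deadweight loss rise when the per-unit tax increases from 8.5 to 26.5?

Competitive equilibrium: 145.5 − 0.7Q = 42.8 + 0.225Q → Q* = 111.027, P* = 67.7811.
For a per-unit tax t: ΔQ = t/0.925, so DWL = ½·t·(t/0.925) = t²/1.85.
At t = 8.5: DWL = 39.054. At t = 26.5: DWL = 379.595.
Increase = 379.595 − 39.054 = 340.54.

340.54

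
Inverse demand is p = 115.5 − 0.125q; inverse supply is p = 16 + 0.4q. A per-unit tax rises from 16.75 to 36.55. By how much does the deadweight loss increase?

Competitive equilibrium: 115.5 − 0.125q = 16 + 0.4q → q* = 189.5238, p* = 91.8095.
For a per-unit tax t: Δq = t/0.525, so DWL = ½·t·(t/0.525) = t²/1.05.
At t = 16.75: DWL = 267.202. At t = 36.55: DWL = 1272.288.
Increase = 1272.288 − 267.202 = 1005.09.

1005.09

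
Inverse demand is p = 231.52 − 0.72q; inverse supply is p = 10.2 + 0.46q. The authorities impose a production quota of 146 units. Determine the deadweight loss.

Competitive equilibrium: 231.52 − 0.72q = 10.2 + 0.46q → q* = 187.5593, p* = 96.4773.
At q = 146: demand price = 231.52 − 0.72·146 = 126.4; supply price = 10.2 + 0.46·146 = 77.36.
Δq = 187.5593 − 146 = 41.5593; wedge = 126.4 − 77.36 = 49.04.
Deadweight loss = ½ × 41.5593 × 49.04 = 1019.03.

1019.03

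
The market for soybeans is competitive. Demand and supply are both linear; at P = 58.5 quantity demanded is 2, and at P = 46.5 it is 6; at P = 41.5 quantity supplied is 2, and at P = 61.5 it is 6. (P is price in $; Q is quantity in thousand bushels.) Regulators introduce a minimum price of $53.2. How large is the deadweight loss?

Demand slope = (46.5 − 58.5)/(6 − 2) = −3, so P = 64.5 − 3Q.
Supply slope = (61.5 − 41.5)/(6 − 2) = 5, so P = 31.5 + 5Q.
Competitive equilibrium: 64.5 − 3Q = 31.5 + 5Q → Q* = 4.125, P* = 52.125.
At the floor P = 53.2, quantity demanded = (64.5 − 53.2)/3 = 3.7667.
Sellers' marginal cost at Q' = 3.7667: 31.5 + 5·3.7667 = 50.3335.
ΔQ = 4.125 − 3.7667 = 0.3583; wedge = 53.2 − 50.3335 = 2.8665.
Deadweight loss = ½ × 0.3583 × 2.8665 = $0.51 thousand.

$0.51 thousand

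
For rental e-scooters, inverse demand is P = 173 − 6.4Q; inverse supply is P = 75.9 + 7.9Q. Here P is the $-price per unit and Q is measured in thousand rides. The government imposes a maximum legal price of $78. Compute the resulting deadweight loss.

$304.36 thousand

Competitive equilibrium: 173 − 6.4Q = 75.9 + 7.9Q → Q* = 6.7902, P* = 129.5427.
At the ceiling P = 78, quantity supplied = (78 − 75.9)/7.9 = 0.2658.
Willingness to pay at Q' = 0.2658: 173 − 6.4·0.2658 = 171.2989.
ΔQ = 6.7902 − 0.2658 = 6.5244; wedge = 171.2989 − 78 = 93.2989.
The triangle = ½ × 6.5244 × 93.2989 = $304.36 thousand.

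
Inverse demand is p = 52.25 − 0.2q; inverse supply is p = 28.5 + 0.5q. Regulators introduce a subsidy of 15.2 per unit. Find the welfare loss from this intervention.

165.03

Competitive equilibrium: 52.25 − 0.2q = 28.5 + 0.5q → q* = 33.9286, p* = 45.4643.
The subsidy lowers effective supply by 15.2: p = 13.3 + 0.5q.
New quantity: 52.25 − 0.2q = 13.3 + 0.5q → q' = 55.6429.
Overproduction Δq = 55.6429 − 33.9286 = 21.7143; wedge = subsidy = 15.2.
DWL = ½ × 21.7143 × 15.2 = 165.03.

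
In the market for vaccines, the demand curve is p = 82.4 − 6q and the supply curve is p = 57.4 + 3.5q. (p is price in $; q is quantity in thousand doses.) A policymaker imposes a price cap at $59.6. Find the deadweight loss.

Competitive equilibrium: 82.4 − 6q = 57.4 + 3.5q → q* = 2.6316, p* = 66.6105.
At the ceiling p = 59.6, quantity supplied = (59.6 − 57.4)/3.5 = 0.6286.
Willingness to pay at q' = 0.6286: 82.4 − 6·0.6286 = 78.6284.
Δq = 2.6316 − 0.6286 = 2.003; wedge = 78.6284 − 59.6 = 19.0284.
Welfare loss = ½ × 2.003 × 19.0284 = $19.06 thousand.

$19.06 thousand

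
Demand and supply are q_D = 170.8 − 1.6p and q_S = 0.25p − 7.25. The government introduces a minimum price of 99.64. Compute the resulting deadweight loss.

68.30

In inverse form: demand p = 106.75 − 0.625q, supply p = 29 + 4q.
Competitive equilibrium: 106.75 − 0.625q = 29 + 4q → q* = 16.8108, p* = 96.2432.
At the floor p = 99.64, quantity demanded = (106.75 − 99.64)/0.625 = 11.376.
Sellers' marginal cost at q' = 11.376: 29 + 4·11.376 = 74.504.
Δq = 16.8108 − 11.376 = 5.4348; wedge = 99.64 − 74.504 = 25.136.
Welfare loss = ½ × 5.4348 × 25.136 = 68.30.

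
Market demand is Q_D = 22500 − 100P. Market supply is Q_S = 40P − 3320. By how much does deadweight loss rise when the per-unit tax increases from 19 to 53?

In inverse form: demand P = 225 − 0.01Q, supply P = 83 + 0.025Q.
Competitive equilibrium: 225 − 0.01Q = 83 + 0.025Q → Q* = 4057.1429, P* = 184.4286.
For a per-unit tax t: ΔQ = t/0.035, so DWL = ½·t·(t/0.035) = t²/0.07.
At t = 19: DWL = 5157.143. At t = 53: DWL = 40128.571.
Increase = 40128.571 − 5157.143 = 34971.43.

34971.43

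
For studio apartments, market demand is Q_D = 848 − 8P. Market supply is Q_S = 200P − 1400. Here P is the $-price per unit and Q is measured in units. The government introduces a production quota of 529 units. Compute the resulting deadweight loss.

In inverse form: demand P = 106 − 0.125Q, supply P = 7 + 0.005Q.
Competitive equilibrium: 106 − 0.125Q = 7 + 0.005Q → Q* = 761.5385, P* = 10.8077.
At Q = 529: demand price = 106 − 0.125·529 = 39.875; supply price = 7 + 0.005·529 = 9.645.
ΔQ = 761.5385 − 529 = 232.5385; wedge = 39.875 − 9.645 = 30.23.
Deadweight loss = ½ × 232.5385 × 30.23 = $3514.82.

$3514.82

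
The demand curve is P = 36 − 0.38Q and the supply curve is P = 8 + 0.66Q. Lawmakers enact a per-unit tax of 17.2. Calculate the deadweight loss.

142.23

Competitive equilibrium: 36 − 0.38Q = 8 + 0.66Q → Q* = 26.9231, P* = 25.7692.
With the tax, the buyer price exceeds the seller price by 17.2: (36 − 0.38Q) − (8 + 0.66Q) = 17.2 → Q' = 10.3846.
ΔQ = 26.9231 − 10.3846 = 16.5385; the wedge equals the tax, 17.2.
The triangle = ½ × 16.5385 × 17.2 = 142.23.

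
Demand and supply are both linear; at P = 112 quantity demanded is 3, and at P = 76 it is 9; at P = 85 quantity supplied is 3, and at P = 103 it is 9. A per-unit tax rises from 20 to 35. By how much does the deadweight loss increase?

Demand slope = (76 − 112)/(9 − 3) = −6, so P = 130 − 6Q.
Supply slope = (103 − 85)/(9 − 3) = 3, so P = 76 + 3Q.
Competitive equilibrium: 130 − 6Q = 76 + 3Q → Q* = 6, P* = 94.
For a per-unit tax t: ΔQ = t/9, so DWL = ½·t·(t/9) = t²/18.
At t = 20: DWL = 22.222. At t = 35: DWL = 68.056.
Increase = 68.056 − 22.222 = 45.83.

45.83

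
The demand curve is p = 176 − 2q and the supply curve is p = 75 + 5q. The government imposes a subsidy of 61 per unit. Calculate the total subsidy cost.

Competitive equilibrium: 176 − 2q = 75 + 5q → q* = 14.42857, p* = 147.14286.
The subsidy lowers effective supply by 61: p = 14 + 5q.
New quantity: 176 − 2q = 14 + 5q → q' = 23.14286.
Total subsidy cost = 61 × 23.14286 = 1411.71.

1411.71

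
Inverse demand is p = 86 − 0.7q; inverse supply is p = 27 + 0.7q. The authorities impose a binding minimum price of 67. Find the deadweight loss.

157.50

Competitive equilibrium: 86 − 0.7q = 27 + 0.7q → q* = 42.1429, p* = 56.5.
At the floor p = 67, quantity demanded = (86 − 67)/0.7 = 27.1429.
Sellers' marginal cost at q' = 27.1429: 27 + 0.7·27.1429 = 46.
Δq = 42.1429 − 27.1429 = 15; wedge = 67 − 46 = 21.
Deadweight loss = ½ × 15 × 21 = 157.50.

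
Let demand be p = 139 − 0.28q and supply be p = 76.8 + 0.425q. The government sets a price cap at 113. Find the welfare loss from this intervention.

Competitive equilibrium: 139 − 0.28q = 76.8 + 0.425q → q* = 88.227, p* = 114.2965.
At the ceiling p = 113, quantity supplied = (113 − 76.8)/0.425 = 85.1765.
Willingness to pay at q' = 85.1765: 139 − 0.28·85.1765 = 115.1506.
Δq = 88.227 − 85.1765 = 3.0505; wedge = 115.1506 − 113 = 2.1506.
Welfare loss = ½ × 3.0505 × 2.1506 = 3.28.

3.28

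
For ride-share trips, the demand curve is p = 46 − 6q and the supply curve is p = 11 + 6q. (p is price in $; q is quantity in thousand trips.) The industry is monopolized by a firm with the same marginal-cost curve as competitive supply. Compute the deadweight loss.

$5.67 thousand

Competitive equilibrium: 46 − 6q = 11 + 6q → q* = 2.9167, p* = 28.5.
Marginal revenue: MR = 46 − 12q. Set MR = MC: 46 − 12q = 11 + 6q → q_m = 1.9444.
Price p_m = 46 − 6·1.9444 = 34.3336; MC(q_m) = 11 + 6·1.9444 = 22.6664.
Competitive q* = 2.9167, so Δq = 0.9723; wedge = 34.3336 − 22.6664 = 11.6672.
DWL = ½ × 0.9723 × 11.6672 = $5.67 thousand.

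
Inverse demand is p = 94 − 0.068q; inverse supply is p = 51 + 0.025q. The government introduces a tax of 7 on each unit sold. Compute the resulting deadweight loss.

263.44

Competitive equilibrium: 94 − 0.068q = 51 + 0.025q → q* = 462.3656, p* = 62.5591.
With the tax, the buyer price exceeds the seller price by 7: (94 − 0.068q) − (51 + 0.025q) = 7 → q' = 387.0968.
Δq = 462.3656 − 387.0968 = 75.2688; the wedge equals the tax, 7.
Welfare loss = ½ × 75.2688 × 7 = 263.44.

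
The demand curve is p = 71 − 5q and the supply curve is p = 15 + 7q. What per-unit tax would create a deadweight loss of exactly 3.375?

9

Competitive equilibrium: 71 − 5q = 15 + 7q → q* = 4.6667, p* = 47.6667.
A tax t gives Δq = t/12 and wedge t, so DWL = t²/24.
t²/24 = 3.375 → t² = 81 → t = 9.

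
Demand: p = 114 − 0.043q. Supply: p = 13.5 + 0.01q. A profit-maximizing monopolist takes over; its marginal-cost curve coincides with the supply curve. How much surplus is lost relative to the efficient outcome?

Competitive equilibrium: 114 − 0.043q = 13.5 + 0.01q → q* = 1896.22642, p* = 32.46226.
Marginal revenue: MR = 114 − 0.086q. Set MR = MC: 114 − 0.086q = 13.5 + 0.01q → q_m = 1046.875.
Price p_m = 114 − 0.043·1046.875 = 68.98438; MC(q_m) = 13.5 + 0.01·1046.875 = 23.96875.
Competitive q* = 1896.22642, so Δq = 849.35142; wedge = 68.98438 − 23.96875 = 45.01563.
The triangle = ½ × 849.35142 × 45.01563 = 19117.04.

19117.04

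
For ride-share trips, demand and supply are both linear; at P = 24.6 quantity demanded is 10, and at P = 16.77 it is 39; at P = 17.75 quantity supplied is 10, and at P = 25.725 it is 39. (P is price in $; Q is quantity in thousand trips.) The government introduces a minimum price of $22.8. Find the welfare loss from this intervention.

Demand slope = (16.77 − 24.6)/(39 − 10) = −0.27, so P = 27.3 − 0.27Q.
Supply slope = (25.725 − 17.75)/(39 − 10) = 0.275, so P = 15 + 0.275Q.
Competitive equilibrium: 27.3 − 0.27Q = 15 + 0.275Q → Q* = 22.5688, P* = 21.2064.
At the floor P = 22.8, quantity demanded = (27.3 − 22.8)/0.27 = 16.6667.
Sellers' marginal cost at Q' = 16.6667: 15 + 0.275·16.6667 = 19.5833.
ΔQ = 22.5688 − 16.6667 = 5.9021; wedge = 22.8 − 19.5833 = 3.2167.
Welfare loss = ½ × 5.9021 × 3.2167 = $9.49 thousand.

$9.49 thousand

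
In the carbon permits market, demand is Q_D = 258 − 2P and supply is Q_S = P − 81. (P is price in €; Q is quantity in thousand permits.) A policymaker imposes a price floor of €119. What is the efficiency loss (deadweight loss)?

In inverse form: demand P = 129 − 0.5Q, supply P = 81 + Q.
Competitive equilibrium: 129 − 0.5Q = 81 + Q → Q* = 32, P* = 113.
At the floor P = 119, quantity demanded = (129 − 119)/0.5 = 20.
Sellers' marginal cost at Q' = 20: 81 + 1·20 = 101.
ΔQ = 32 − 20 = 12; wedge = 119 − 101 = 18.
DWL = ½ × 12 × 18 = €108 thousand.

€108 thousand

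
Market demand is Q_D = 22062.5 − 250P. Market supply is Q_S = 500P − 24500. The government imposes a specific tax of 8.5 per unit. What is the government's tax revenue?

In inverse form: demand P = 88.25 − 0.004Q, supply P = 49 + 0.002Q.
Competitive equilibrium: 88.25 − 0.004Q = 49 + 0.002Q → Q* = 6541.6667, P* = 62.0833.
With the tax, the buyer price exceeds the seller price by 8.5: (88.25 − 0.004Q) − (49 + 0.002Q) = 8.5 → Q' = 5125.
Tax revenue = 8.5 × 5125 = 43562.50.

43562.50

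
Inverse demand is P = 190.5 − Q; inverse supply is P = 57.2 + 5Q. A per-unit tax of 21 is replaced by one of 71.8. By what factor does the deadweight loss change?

11.690

Competitive equilibrium: 190.5 − Q = 57.2 + 5Q → Q* = 22.2167, P* = 168.2833.
For a per-unit tax t: ΔQ = t/6, so DWL = ½·t·(t/6) = t²/12.
At t = 21: DWL = 36.75. At t = 71.8: DWL = 429.603.
Ratio = (71.8/21)² = 11.690.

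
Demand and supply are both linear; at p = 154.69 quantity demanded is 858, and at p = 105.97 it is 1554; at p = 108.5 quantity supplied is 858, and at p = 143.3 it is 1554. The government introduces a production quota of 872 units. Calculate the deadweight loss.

8254.75

Demand slope = (105.97 − 154.69)/(1554 − 858) = −0.07, so p = 214.75 − 0.07q.
Supply slope = (143.3 − 108.5)/(1554 − 858) = 0.05, so p = 65.6 + 0.05q.
Competitive equilibrium: 214.75 − 0.07q = 65.6 + 0.05q → q* = 1242.9167, p* = 127.7458.
At q = 872: demand price = 214.75 − 0.07·872 = 153.71; supply price = 65.6 + 0.05·872 = 109.2.
Δq = 1242.9167 − 872 = 370.9167; wedge = 153.71 − 109.2 = 44.51.
Welfare loss = ½ × 370.9167 × 44.51 = 8254.75.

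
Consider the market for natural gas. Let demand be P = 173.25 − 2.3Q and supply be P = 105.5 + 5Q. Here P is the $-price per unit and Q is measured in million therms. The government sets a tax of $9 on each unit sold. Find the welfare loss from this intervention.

Competitive equilibrium: 173.25 − 2.3Q = 105.5 + 5Q → Q* = 9.2808, P* = 151.9041.
With the tax, the buyer price exceeds the seller price by 9: (173.25 − 2.3Q) − (105.5 + 5Q) = 9 → Q' = 8.0479.
ΔQ = 9.2808 − 8.0479 = 1.2329; the wedge equals the tax, 9.
Deadweight loss = ½ × 1.2329 × 9 = $5.55 million.

$5.55 million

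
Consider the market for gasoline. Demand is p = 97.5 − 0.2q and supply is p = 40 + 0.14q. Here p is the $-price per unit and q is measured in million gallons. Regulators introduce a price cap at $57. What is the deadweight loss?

Competitive equilibrium: 97.5 − 0.2q = 40 + 0.14q → q* = 169.1176, p* = 63.6765.
At the ceiling p = 57, quantity supplied = (57 − 40)/0.14 = 121.4286.
Willingness to pay at q' = 121.4286: 97.5 − 0.2·121.4286 = 73.2143.
Δq = 169.1176 − 121.4286 = 47.689; wedge = 73.2143 − 57 = 16.2143.
Welfare loss = ½ × 47.689 × 16.2143 = $386.62 million.

$386.62 million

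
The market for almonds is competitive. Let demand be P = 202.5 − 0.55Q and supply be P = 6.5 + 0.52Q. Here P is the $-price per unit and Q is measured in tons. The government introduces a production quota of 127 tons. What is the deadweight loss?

Competitive equilibrium: 202.5 − 0.55Q = 6.5 + 0.52Q → Q* = 183.1776, P* = 101.7523.
At Q = 127: demand price = 202.5 − 0.55·127 = 132.65; supply price = 6.5 + 0.52·127 = 72.54.
ΔQ = 183.1776 − 127 = 56.1776; wedge = 132.65 − 72.54 = 60.11.
Welfare loss = ½ × 56.1776 × 60.11 = $1688.42.

$1688.42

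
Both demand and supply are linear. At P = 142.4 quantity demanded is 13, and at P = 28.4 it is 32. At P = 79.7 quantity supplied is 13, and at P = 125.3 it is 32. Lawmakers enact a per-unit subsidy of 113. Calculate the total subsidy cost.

Demand slope = (28.4 − 142.4)/(32 − 13) = −6, so P = 220.4 − 6Q.
Supply slope = (125.3 − 79.7)/(32 − 13) = 2.4, so P = 48.5 + 2.4Q.
Competitive equilibrium: 220.4 − 6Q = 48.5 + 2.4Q → Q* = 20.46429, P* = 97.61429.
The subsidy lowers effective supply by 113: P = 2.4Q − 64.5.
New quantity: 220.4 − 6Q = 2.4Q − 64.5 → Q' = 33.91667.
Total subsidy cost = 113 × 33.91667 = 3832.58.

3832.58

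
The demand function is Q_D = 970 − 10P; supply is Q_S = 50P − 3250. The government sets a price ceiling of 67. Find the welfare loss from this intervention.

In inverse form: demand P = 97 − 0.1Q, supply P = 65 + 0.02Q.
Competitive equilibrium: 97 − 0.1Q = 65 + 0.02Q → Q* = 266.6667, P* = 70.3333.
At the ceiling P = 67, quantity supplied = (67 − 65)/0.02 = 100.
Willingness to pay at Q' = 100: 97 − 0.1·100 = 87.
ΔQ = 266.6667 − 100 = 166.6667; wedge = 87 − 67 = 20.
Welfare loss = ½ × 166.6667 × 20 = 1666.67.

1666.67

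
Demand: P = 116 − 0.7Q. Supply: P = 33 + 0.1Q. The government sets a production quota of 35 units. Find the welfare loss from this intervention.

Competitive equilibrium: 116 − 0.7Q = 33 + 0.1Q → Q* = 103.75, P* = 43.375.
At Q = 35: demand price = 116 − 0.7·35 = 91.5; supply price = 33 + 0.1·35 = 36.5.
ΔQ = 103.75 − 35 = 68.75; wedge = 91.5 − 36.5 = 55.
The triangle = ½ × 68.75 × 55 = 1890.625.

1890.625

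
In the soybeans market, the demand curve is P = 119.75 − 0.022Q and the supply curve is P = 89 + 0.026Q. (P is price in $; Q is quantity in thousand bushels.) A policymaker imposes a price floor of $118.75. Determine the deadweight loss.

Competitive equilibrium: 119.75 − 0.022Q = 89 + 0.026Q → Q* = 640.625, P* = 105.6563.
At the floor P = 118.75, quantity demanded = (119.75 − 118.75)/0.022 = 45.4545.
Sellers' marginal cost at Q' = 45.4545: 89 + 0.026·45.4545 = 90.1818.
ΔQ = 640.625 − 45.4545 = 595.1705; wedge = 118.75 − 90.1818 = 28.5682.
DWL = ½ × 595.1705 × 28.5682 = $8501.47 thousand.

$8501.47 thousand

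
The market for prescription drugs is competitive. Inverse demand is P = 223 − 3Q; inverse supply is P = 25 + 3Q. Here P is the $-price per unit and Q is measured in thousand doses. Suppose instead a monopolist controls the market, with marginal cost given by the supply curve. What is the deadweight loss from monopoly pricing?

$363 thousand

Competitive equilibrium: 223 − 3Q = 25 + 3Q → Q* = 33, P* = 124.
Marginal revenue: MR = 223 − 6Q. Set MR = MC: 223 − 6Q = 25 + 3Q → Q_m = 22.
Price P_m = 223 − 3·22 = 157; MC(Q_m) = 25 + 3·22 = 91.
Competitive Q* = 33, so ΔQ = 11; wedge = 157 − 91 = 66.
DWL = ½ × 11 × 66 = $363 thousand.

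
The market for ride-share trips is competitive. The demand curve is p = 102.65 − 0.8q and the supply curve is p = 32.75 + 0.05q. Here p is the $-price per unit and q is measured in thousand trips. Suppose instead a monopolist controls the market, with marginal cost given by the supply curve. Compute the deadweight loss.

Competitive equilibrium: 102.65 − 0.8q = 32.75 + 0.05q → q* = 82.2353, p* = 36.8618.
Marginal revenue: MR = 102.65 − 1.6q. Set MR = MC: 102.65 − 1.6q = 32.75 + 0.05q → q_m = 42.3636.
Price p_m = 102.65 − 0.8·42.3636 = 68.7591; MC(q_m) = 32.75 + 0.05·42.3636 = 34.8682.
Competitive q* = 82.2353, so Δq = 39.8717; wedge = 68.7591 − 34.8682 = 33.8909.
The triangle = ½ × 39.8717 × 33.8909 = $675.64 thousand.

$675.64 thousand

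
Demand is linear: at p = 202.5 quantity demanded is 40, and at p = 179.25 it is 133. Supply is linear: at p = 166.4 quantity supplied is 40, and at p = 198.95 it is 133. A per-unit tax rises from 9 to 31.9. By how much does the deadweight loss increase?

780.51

Demand slope = (179.25 − 202.5)/(133 − 40) = −0.25, so p = 212.5 − 0.25q.
Supply slope = (198.95 − 166.4)/(133 − 40) = 0.35, so p = 152.4 + 0.35q.
Competitive equilibrium: 212.5 − 0.25q = 152.4 + 0.35q → q* = 100.1667, p* = 187.4583.
For a per-unit tax t: Δq = t/0.6, so DWL = ½·t·(t/0.6) = t²/1.2.
At t = 9: DWL = 67.5. At t = 31.9: DWL = 848.008.
Increase = 848.008 − 67.5 = 780.51.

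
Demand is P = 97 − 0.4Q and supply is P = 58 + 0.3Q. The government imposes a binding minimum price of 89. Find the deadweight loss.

Competitive equilibrium: 97 − 0.4Q = 58 + 0.3Q → Q* = 55.7143, P* = 74.7143.
At the floor P = 89, quantity demanded = (97 − 89)/0.4 = 20.
Sellers' marginal cost at Q' = 20: 58 + 0.3·20 = 64.
ΔQ = 55.7143 − 20 = 35.7143; wedge = 89 − 64 = 25.
The triangle = ½ × 35.7143 × 25 = 446.43.

446.43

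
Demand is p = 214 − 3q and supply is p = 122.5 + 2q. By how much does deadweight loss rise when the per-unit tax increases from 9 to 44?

Competitive equilibrium: 214 − 3q = 122.5 + 2q → q* = 18.3, p* = 159.1.
For a per-unit tax t: Δq = t/5, so DWL = ½·t·(t/5) = t²/10.
At t = 9: DWL = 8.1. At t = 44: DWL = 193.6.
Increase = 193.6 − 8.1 = 185.50.

185.50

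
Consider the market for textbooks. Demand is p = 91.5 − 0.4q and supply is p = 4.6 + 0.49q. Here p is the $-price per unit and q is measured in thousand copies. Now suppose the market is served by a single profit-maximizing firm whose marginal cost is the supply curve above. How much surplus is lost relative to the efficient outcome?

$407.91 thousand

Competitive equilibrium: 91.5 − 0.4q = 4.6 + 0.49q → q* = 97.6404, p* = 52.4438.
Marginal revenue: MR = 91.5 − 0.8q. Set MR = MC: 91.5 − 0.8q = 4.6 + 0.49q → q_m = 67.3643.
Price p_m = 91.5 − 0.4·67.3643 = 64.5543; MC(q_m) = 4.6 + 0.49·67.3643 = 37.6085.
Competitive q* = 97.6404, so Δq = 30.2761; wedge = 64.5543 − 37.6085 = 26.9458.
DWL = ½ × 30.2761 × 26.9458 = $407.91 thousand.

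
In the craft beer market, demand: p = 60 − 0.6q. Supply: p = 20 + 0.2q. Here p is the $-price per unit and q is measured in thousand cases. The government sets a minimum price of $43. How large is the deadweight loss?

Competitive equilibrium: 60 − 0.6q = 20 + 0.2q → q* = 50, p* = 30.
At the floor p = 43, quantity demanded = (60 − 43)/0.6 = 28.3333.
Sellers' marginal cost at q' = 28.3333: 20 + 0.2·28.3333 = 25.6667.
Δq = 50 − 28.3333 = 21.6667; wedge = 43 − 25.6667 = 17.3333.
Welfare loss = ½ × 21.6667 × 17.3333 = $187.78 thousand.

$187.78 thousand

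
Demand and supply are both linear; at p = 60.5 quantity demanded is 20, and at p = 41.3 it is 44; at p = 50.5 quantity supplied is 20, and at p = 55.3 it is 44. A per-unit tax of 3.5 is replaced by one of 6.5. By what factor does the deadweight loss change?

3.449

Demand slope = (41.3 − 60.5)/(44 − 20) = −0.8, so p = 76.5 − 0.8q.
Supply slope = (55.3 − 50.5)/(44 − 20) = 0.2, so p = 46.5 + 0.2q.
Competitive equilibrium: 76.5 − 0.8q = 46.5 + 0.2q → q* = 30, p* = 52.5.
For a per-unit tax t: Δq = t/1, so DWL = ½·t·(t/1) = t²/2.
At t = 3.5: DWL = 6.125. At t = 6.5: DWL = 21.125.
Ratio = (6.5/3.5)² = 3.449.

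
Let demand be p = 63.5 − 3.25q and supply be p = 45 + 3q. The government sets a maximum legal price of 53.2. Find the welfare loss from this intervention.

Competitive equilibrium: 63.5 − 3.25q = 45 + 3q → q* = 2.96, p* = 53.88.
At the ceiling p = 53.2, quantity supplied = (53.2 − 45)/3 = 2.7333.
Willingness to pay at q' = 2.7333: 63.5 − 3.25·2.7333 = 54.6168.
Δq = 2.96 − 2.7333 = 0.2267; wedge = 54.6168 − 53.2 = 1.4168.
Welfare loss = ½ × 0.2267 × 1.4168 = 0.16.

0.16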